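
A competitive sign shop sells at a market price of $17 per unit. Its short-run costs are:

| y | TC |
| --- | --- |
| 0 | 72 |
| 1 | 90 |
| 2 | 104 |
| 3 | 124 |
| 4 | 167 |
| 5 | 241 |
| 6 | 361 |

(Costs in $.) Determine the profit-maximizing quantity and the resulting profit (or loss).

y = 2; profit = -$70

Tabulate TR − TC: y=0: -72; y=1: -73; y=2: -70; y=3: -73; y=4: -99; y=5: -156; y=6: -259.
Profit is maximized at y = 2. AVC there is 32/2 = $16 ≤ P, so producing beats shutting down (which would give -$72).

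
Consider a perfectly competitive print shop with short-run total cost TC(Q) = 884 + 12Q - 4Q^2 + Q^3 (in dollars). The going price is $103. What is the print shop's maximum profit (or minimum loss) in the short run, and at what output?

AVC = 12 - 4Q + Q^2; min AVC = $8 at Q = 2. Since P = $103 ≥ min AVC, the firm produces.
With MC = 12 - 8Q + 3Q^2, P = MC on the upward-sloping part at Q* = 7.
TR = 103·7 = 721. TC = 884 + 231 = 1115. Profit = 721 − 1115 = -$394.
By producing, the firm covers all variable cost plus $490 of fixed cost; shutting down would lose the full $884.

Profit = -$394 at Q = 7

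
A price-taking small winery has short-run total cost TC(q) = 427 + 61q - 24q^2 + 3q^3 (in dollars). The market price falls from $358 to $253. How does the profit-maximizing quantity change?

AVC = 61 - 24q + 3q^2, minimized at q = 4 where min AVC = $13. MC = 61 - 48q + 9q^2.
At P = $358 ≥ min AVC, set P = MC on the rising branch: q = 9.
At P = $253 ≥ min AVC, set P = MC: q = 8. The firm stays open but cuts output.

Output falls from 9 to 8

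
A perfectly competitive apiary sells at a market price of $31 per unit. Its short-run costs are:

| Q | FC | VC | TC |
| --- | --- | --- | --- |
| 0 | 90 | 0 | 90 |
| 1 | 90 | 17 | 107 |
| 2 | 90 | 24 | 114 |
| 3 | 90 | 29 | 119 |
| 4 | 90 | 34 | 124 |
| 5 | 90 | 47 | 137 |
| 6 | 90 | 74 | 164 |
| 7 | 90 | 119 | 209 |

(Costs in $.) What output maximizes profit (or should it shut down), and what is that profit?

Profit at each row (π = 31Q − TC): Q=0: -90; Q=1: -76; Q=2: -52; Q=3: -26; Q=4: 0; Q=5: 18; Q=6: 22; Q=7: 8.
Profit is maximized at Q = 6. AVC there is 74/6 = $12.33 ≤ P, so producing beats shutting down (which would give -$90).

Q = 6; profit = $22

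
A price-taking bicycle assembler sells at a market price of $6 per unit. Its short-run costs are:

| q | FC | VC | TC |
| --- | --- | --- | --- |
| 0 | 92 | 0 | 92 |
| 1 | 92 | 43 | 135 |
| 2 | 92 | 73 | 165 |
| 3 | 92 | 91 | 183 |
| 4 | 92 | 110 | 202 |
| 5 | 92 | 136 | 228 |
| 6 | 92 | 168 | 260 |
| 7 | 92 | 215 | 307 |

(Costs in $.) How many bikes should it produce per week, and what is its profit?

Tabulate TR − TC: q=0: -92; q=1: -129; q=2: -153; q=3: -165; q=4: -178; q=5: -198; q=6: -224; q=7: -265.
Profit is highest at q = 0. Equivalently, the lowest AVC in the table is 136/5 ≈ $27.20 at q = 5, and P = $6 falls below it — price never covers variable cost, so the firm shuts down and loses only its fixed cost.

q = 0 (shut down); profit = -$92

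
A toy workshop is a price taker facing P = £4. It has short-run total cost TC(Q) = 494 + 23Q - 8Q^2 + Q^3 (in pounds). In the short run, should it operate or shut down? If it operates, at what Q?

Shut down

From TC, MC = TC'(Q) = 23 - 16Q + 3Q^2 and AVC = VC/Q = 23 - 8Q + Q^2.
AVC hits its minimum where MC = AVC, at Q = 4, giving min AVC = 23 - 8·4 + 4^2 = £7.
With P < min AVC (£4 < £7), every unit sold adds to the loss.
Best response: produce nothing and absorb the £494 fixed cost.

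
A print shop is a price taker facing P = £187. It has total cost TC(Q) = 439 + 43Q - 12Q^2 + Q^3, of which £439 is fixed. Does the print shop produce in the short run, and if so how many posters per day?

Strip out fixed cost: VC = 43Q - 12Q^2 + Q^3. Then AVC = 43 - 12Q + Q^2 and MC = 43 - 24Q + 3Q^2.
AVC hits its minimum where MC = AVC, at Q = 6, giving min AVC = 43 - 12·6 + 6^2 = £7.
Because £187 ≥ £7, revenue can cover variable cost; the firm operates.
Set P = MC: 187 = 43 - 24Q + 3Q^2 → -144 - 24Q + 3Q^2 = 0. The roots are Q = -4 and Q = 12; the profit-maximizing output is on the rising part of MC, so Q* = 12.
Check: AVC at Q = 12 is £43 ≤ P, so revenue covers variable cost.
Profit = P·Q − TC = 187·12 − 955 = £1289.

Produce at Q = 12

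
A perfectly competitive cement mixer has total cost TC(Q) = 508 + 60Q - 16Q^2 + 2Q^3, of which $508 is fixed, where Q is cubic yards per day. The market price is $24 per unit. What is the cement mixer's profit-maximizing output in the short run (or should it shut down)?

Strip out fixed cost: VC = 60Q - 16Q^2 + 2Q^3. Then AVC = 60 - 16Q + 2Q^2 and MC = 60 - 32Q + 6Q^2.
AVC hits its minimum where MC = AVC, at Q = 4, giving min AVC = 60 - 16·4 + 2·4^2 = $28.
P = $24 lies below min AVC = $28; no output level covers variable cost.
Best response: produce nothing and absorb the $508 fixed cost.

Shut down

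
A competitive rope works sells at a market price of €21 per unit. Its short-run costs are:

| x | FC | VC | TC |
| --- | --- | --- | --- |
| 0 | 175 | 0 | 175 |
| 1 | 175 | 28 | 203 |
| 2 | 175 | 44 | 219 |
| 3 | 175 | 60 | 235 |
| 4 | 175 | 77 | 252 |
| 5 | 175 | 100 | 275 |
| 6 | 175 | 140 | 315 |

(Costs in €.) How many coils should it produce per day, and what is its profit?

Profit at each row (π = 21x − TC): x=0: -175; x=1: -182; x=2: -177; x=3: -172; x=4: -168; x=5: -170; x=6: -189.
Profit is maximized at x = 4. AVC there is 77/4 = €19.25 ≤ P, so producing beats shutting down (which would give -€175).

x = 4; profit = -€168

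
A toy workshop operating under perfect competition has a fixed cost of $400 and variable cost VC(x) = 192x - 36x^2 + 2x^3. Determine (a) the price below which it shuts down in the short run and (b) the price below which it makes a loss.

Shutdown price = $30; break-even price = $72

Shutdown price = min AVC. AVC = 192 - 36x + 2x^2, with vertex at x = 9 and minimum $30.
ATC = 400/x + 192 - 36x + 2x^2. Setting dATC/dx = −400/x^2 − 36 + 4x = 0 gives x = 10 (since 4·10^3 − 36·10^2 = 400).
min ATC = 400/10 + 192 − 36·10 + 2·10^2 = $72. That is the break-even price.
For $30 ≤ P < $72 the firm produces at a loss; below $30 it shuts down.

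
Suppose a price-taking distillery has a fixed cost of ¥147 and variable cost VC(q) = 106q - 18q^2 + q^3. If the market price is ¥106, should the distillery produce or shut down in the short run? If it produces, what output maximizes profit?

Produce at q = 12

Strip out fixed cost: VC = 106q - 18q^2 + q^3. Then AVC = 106 - 18q + q^2 and MC = 106 - 36q + 3q^2.
AVC is minimized where dAVC/dq = -18 + 2q = 0, at q = 9; min AVC = 106 - 18·9 + 9^2 = ¥25.
P = ¥106 exceeds min AVC = ¥25, so the firm stays open.
Set P = MC: 106 = 106 - 36q + 3q^2 → -36q + 3q^2 = 0. The roots are q = 0 and q = 12; the profit-maximizing output is on the rising part of MC, so q* = 12.
Check: AVC at q = 12 is ¥34 ≤ P, so revenue covers variable cost.
Profit = P·q − TC = 106·12 − 555 = ¥717.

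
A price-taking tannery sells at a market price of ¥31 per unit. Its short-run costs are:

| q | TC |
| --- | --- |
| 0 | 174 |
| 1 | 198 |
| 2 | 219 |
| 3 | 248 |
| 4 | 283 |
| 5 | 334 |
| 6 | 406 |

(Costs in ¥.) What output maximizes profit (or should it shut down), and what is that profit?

Profit at each row (π = 31q − TC): q=0: -174; q=1: -167; q=2: -157; q=3: -155; q=4: -159; q=5: -179; q=6: -220.
Profit is maximized at q = 3. AVC there is 74/3 = ¥24.67 ≤ P, so producing beats shutting down (which would give -¥174).

q = 3; profit = -¥155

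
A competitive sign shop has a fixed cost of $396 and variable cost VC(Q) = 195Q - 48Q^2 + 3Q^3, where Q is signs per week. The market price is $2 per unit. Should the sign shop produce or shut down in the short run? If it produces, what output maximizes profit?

Strip out fixed cost: VC = 195Q - 48Q^2 + 3Q^3. Then AVC = 195 - 48Q + 3Q^2 and MC = 195 - 96Q + 9Q^2.
The AVC parabola has its vertex at Q = 48/6 = 8, where AVC = 195 - 48·8 + 3·8^2 = $3.
Since P = $2 < min AVC = $3, price fails to cover variable cost at any output.
The firm minimizes its loss by shutting down and losing only its fixed cost of $396.

Shut down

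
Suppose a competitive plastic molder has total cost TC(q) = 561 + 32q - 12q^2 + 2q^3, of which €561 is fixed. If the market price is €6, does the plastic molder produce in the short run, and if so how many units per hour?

Variable cost is VC = 32q - 12q^2 + 2q^3, so AVC = VC/q = 32 - 12q + 2q^2 and MC = dTC/dq = 32 - 24q + 6q^2.
AVC hits its minimum where MC = AVC, at q = 3, giving min AVC = 32 - 12·3 + 2·3^2 = €14.
Since P = €6 < min AVC = €14, price fails to cover variable cost at any output.
The firm minimizes its loss by shutting down and losing only its fixed cost of €561.

Shut down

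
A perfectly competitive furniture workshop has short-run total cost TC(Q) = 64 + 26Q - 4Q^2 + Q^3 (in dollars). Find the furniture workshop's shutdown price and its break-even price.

Shutdown price = min AVC. AVC = 26 - 4Q + Q^2, with vertex at Q = 2 and minimum $22.
ATC = 64/Q + 26 - 4Q + Q^2. Setting dATC/dQ = −64/Q^2 − 4 + 2Q = 0 gives Q = 4 (since 2·4^3 − 4·4^2 = 64).
min ATC = 64/4 + 26 − 4·4 + 4^2 = $42. That is the break-even price.
For $22 ≤ P < $42 the firm produces at a loss; below $22 it shuts down.

Shutdown price = $22; break-even price = $42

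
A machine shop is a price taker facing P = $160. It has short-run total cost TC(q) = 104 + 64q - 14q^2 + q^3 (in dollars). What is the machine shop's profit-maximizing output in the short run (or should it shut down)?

From TC, MC = TC'(q) = 64 - 28q + 3q^2 and AVC = VC/q = 64 - 14q + q^2.
AVC hits its minimum where MC = AVC, at q = 7, giving min AVC = 64 - 14·7 + 7^2 = $15.
Since P = $160 ≥ min AVC = $15, price covers variable cost and the firm should produce.
P = MC gives -96 - 28q + 3q^2 = 0, with roots -8/3 and 12. Take the larger (rising MC): q* = 12.
Check: AVC at q = 12 is $40 ≤ P, so revenue covers variable cost.
Profit = P·q − TC = 160·12 − 584 = $1336.

Produce at q = 12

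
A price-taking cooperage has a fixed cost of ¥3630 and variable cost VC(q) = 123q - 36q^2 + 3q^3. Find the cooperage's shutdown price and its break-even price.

Shutdown price = ¥15; break-even price = ¥420

Shutdown price = min AVC. AVC = 123 - 36q + 3q^2, with vertex at q = 6 and minimum ¥15.
ATC = 3630/q + 123 - 36q + 3q^2. Setting dATC/dq = −3630/q^2 − 36 + 6q = 0 gives q = 11 (since 6·11^3 − 36·11^2 = 3630).
min ATC = 3630/11 + 123 − 36·11 + 3·11^2 = ¥420. That is the break-even price.
Between these two prices the firm operates at a loss; above ¥420 it earns a profit.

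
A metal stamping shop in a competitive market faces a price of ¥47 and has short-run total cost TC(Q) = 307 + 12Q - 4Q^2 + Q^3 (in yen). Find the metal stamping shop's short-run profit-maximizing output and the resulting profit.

AVC = 12 - 4Q + Q^2; min AVC = ¥8 at Q = 2. Since P = ¥47 ≥ min AVC, the firm produces.
With MC = 12 - 8Q + 3Q^2, P = MC on the upward-sloping part at Q* = 5.
TR = 47·5 = 235. TC = 307 + 85 = 392. Profit = 235 − 392 = -¥157.
By producing, the firm covers all variable cost plus ¥150 of fixed cost; shutting down would lose the full ¥307.

Profit = -¥157 at Q = 5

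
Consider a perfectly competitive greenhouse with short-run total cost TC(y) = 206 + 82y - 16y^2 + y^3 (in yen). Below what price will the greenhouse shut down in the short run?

The shutdown price is the minimum of AVC. VC = 82y - 16y^2 + y^3, so AVC = 82 - 16y + y^2.
dAVC/dy = -16 + 2y = 0 gives y = 8. min AVC = 82 - 16·8 + 8^2 = 18.
So the shutdown price is ¥18.

¥18 per unit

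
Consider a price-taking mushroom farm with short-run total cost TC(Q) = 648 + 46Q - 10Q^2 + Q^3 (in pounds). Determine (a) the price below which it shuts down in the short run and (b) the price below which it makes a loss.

Shutdown price = min AVC. AVC = 46 - 10Q + Q^2, with vertex at Q = 5 and minimum £21.
ATC = 648/Q + 46 - 10Q + Q^2. Setting dATC/dQ = −648/Q^2 − 10 + 2Q = 0 gives Q = 9 (since 2·9^3 − 10·9^2 = 648).
min ATC = 648/9 + 46 − 10·9 + 9^2 = £109. That is the break-even price.
Between these two prices the firm operates at a loss; above £109 it earns a profit.

Shutdown price = £21; break-even price = £109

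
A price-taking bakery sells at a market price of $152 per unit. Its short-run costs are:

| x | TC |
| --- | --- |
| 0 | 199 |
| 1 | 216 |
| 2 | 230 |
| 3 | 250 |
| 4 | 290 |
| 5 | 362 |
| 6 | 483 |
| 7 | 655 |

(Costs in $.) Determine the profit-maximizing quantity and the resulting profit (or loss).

x = 6; profit = $429

Tabulate TR − TC: x=0: -199; x=1: -64; x=2: 74; x=3: 206; x=4: 318; x=5: 398; x=6: 429; x=7: 409.
Profit is maximized at x = 6. AVC there is 284/6 = $47.33 ≤ P, so producing beats shutting down (which would give -$199).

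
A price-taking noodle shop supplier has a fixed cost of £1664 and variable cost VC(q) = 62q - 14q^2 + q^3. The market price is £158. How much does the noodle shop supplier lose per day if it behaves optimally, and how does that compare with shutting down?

AVC = 62 - 14q + q^2 has its minimum £13 at q = 7; price £158 clears that bar, so the firm operates.
MC = 62 - 28q + 3q^2. Setting P = MC and taking the root on the rising branch gives q* = 12.
TR = 158·12 = 1896. TC = 1664 + 456 = 2120. Profit = 1896 − 2120 = -£224.
Shutting down would mean losing the fixed cost of £1664, so operating at a loss of £224 is better by £1440.

Profit = -£224 at q = 12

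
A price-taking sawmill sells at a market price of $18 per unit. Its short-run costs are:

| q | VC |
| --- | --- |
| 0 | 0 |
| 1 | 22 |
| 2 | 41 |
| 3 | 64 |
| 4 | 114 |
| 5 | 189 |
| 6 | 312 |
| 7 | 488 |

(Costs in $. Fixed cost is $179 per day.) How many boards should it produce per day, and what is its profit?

q = 0 (shut down); profit = -$179

Compute π = P·q − TC at each output: q=0: -179; q=1: -183; q=2: -184; q=3: -189; q=4: -221; q=5: -278; q=6: -383; q=7: -541.
Profit is highest at q = 0. Equivalently, the lowest AVC in the table is 41/2 ≈ $20.50 at q = 2, and P = $18 falls below it — price never covers variable cost, so the firm shuts down and loses only its fixed cost.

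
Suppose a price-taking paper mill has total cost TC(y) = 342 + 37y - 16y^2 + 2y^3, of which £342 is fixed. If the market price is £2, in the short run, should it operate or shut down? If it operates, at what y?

Strip out fixed cost: VC = 37y - 16y^2 + 2y^3. Then AVC = 37 - 16y + 2y^2 and MC = 37 - 32y + 6y^2.
AVC is minimized where dAVC/dy = -16 + 4y = 0, at y = 4; min AVC = 37 - 16·4 + 2·4^2 = £5.
P = £2 lies below min AVC = £5; no output level covers variable cost.
Shutting down limits the loss to fixed cost, £342.

Shut down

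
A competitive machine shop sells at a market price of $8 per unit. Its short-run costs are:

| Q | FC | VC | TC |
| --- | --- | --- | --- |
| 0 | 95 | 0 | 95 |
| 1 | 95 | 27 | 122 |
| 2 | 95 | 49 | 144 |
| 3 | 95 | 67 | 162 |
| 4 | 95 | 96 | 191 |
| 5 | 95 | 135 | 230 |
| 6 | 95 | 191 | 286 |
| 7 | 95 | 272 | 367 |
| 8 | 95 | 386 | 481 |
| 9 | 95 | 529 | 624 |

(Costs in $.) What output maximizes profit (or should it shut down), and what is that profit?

Tabulate TR − TC: Q=0: -95; Q=1: -114; Q=2: -128; Q=3: -138; Q=4: -159; Q=5: -190; Q=6: -238; Q=7: -311; Q=8: -417; Q=9: -552.
Profit is highest at Q = 0. Equivalently, the lowest AVC in the table is 67/3 ≈ $22.33 at Q = 3, and P = $8 falls below it — price never covers variable cost, so the firm shuts down and loses only its fixed cost.

Q = 0 (shut down); profit = -$95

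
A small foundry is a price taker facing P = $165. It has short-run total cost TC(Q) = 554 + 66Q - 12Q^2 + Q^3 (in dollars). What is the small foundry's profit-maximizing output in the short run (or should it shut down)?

Produce at Q = 11

From TC, MC = TC'(Q) = 66 - 24Q + 3Q^2 and AVC = VC/Q = 66 - 12Q + Q^2.
AVC is minimized where dAVC/dQ = -12 + 2Q = 0, at Q = 6; min AVC = 66 - 12·6 + 6^2 = $30.
Since P = $165 ≥ min AVC = $30, price covers variable cost and the firm should produce.
Solving P = MC: -99 - 24Q + 3Q^2 = 0 ⇒ Q = -3 or 11. On the upward-sloping branch, Q* = 11.
Check: AVC at Q = 11 is $55 ≤ P, so revenue covers variable cost.
Profit = P·Q − TC = 165·11 − 1159 = $656.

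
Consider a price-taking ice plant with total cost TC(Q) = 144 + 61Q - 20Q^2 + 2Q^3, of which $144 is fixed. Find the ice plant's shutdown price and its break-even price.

AVC = 61 - 20Q + 2Q^2; minimized at Q = 5, giving min AVC = $11. That is the shutdown price.
ATC = 144/Q + 61 - 20Q + 2Q^2. Setting dATC/dQ = −144/Q^2 − 20 + 4Q = 0 gives Q = 6 (since 4·6^3 − 20·6^2 = 144).
min ATC = 144/6 + 61 − 20·6 + 2·6^2 = $37. That is the break-even price.
For $11 ≤ P < $37 the firm produces at a loss; below $11 it shuts down.

Shutdown price = $11; break-even price = $37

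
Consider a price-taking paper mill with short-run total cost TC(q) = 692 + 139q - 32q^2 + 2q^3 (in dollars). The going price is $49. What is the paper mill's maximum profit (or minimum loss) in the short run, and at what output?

Profit = -$368 at q = 9

AVC = 139 - 32q + 2q^2 has its minimum $11 at q = 8; price $49 clears that bar, so the firm operates.
MC = 139 - 64q + 6q^2. Setting P = MC and taking the root on the rising branch gives q* = 9.
TR = 49·9 = 441. TC = 692 + 117 = 809. Profit = 441 − 809 = -$368.
Shutting down would mean losing the fixed cost of $692, so operating at a loss of $368 is better by $324.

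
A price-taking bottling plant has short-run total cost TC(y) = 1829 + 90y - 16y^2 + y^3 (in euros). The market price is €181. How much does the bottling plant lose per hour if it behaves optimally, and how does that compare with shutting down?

AVC = 90 - 16y + y^2; min AVC = €26 at y = 8. Since P = €181 ≥ min AVC, the firm produces.
With MC = 90 - 32y + 3y^2, P = MC on the upward-sloping part at y* = 13.
TR = 181·13 = 2353. TC = 1829 + 663 = 2492. Profit = 2353 − 2492 = -€139.
By producing, the firm covers all variable cost plus €1690 of fixed cost; shutting down would lose the full €1829.

Profit = -€139 at y = 13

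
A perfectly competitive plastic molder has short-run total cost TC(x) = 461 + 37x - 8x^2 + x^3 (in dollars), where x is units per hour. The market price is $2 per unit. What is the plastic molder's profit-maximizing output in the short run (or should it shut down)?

Shut down

From TC, MC = TC'(x) = 37 - 16x + 3x^2 and AVC = VC/x = 37 - 8x + x^2.
AVC is minimized where dAVC/dx = -8 + 2x = 0, at x = 4; min AVC = 37 - 8·4 + 4^2 = $21.
P = $2 lies below min AVC = $21; no output level covers variable cost.
Shutting down limits the loss to fixed cost, $461.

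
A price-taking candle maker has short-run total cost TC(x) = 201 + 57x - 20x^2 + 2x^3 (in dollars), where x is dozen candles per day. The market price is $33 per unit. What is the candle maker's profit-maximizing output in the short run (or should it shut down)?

From TC, MC = TC'(x) = 57 - 40x + 6x^2 and AVC = VC/x = 57 - 20x + 2x^2.
The AVC parabola has its vertex at x = 20/4 = 5, where AVC = 57 - 20·5 + 2·5^2 = $7.
P = $33 exceeds min AVC = $7, so the firm stays open.
Solving P = MC: 24 - 40x + 6x^2 = 0 ⇒ x = 2/3 or 6. On the upward-sloping branch, x* = 6.
Check: AVC at x = 6 is $9 ≤ P, so revenue covers variable cost.
Profit = P·x − TC = 33·6 − 255 = -$57, a loss, but smaller than the $201 fixed cost the firm would lose by shutting down.

Produce at x = 6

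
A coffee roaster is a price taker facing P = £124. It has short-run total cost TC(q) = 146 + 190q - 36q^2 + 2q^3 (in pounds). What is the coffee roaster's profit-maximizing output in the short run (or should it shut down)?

Produce at q = 11

From TC, MC = TC'(q) = 190 - 72q + 6q^2 and AVC = VC/q = 190 - 36q + 2q^2.
AVC hits its minimum where MC = AVC, at q = 9, giving min AVC = 190 - 36·9 + 2·9^2 = £28.
Because £124 ≥ £28, revenue can cover variable cost; the firm operates.
Set P = MC: 124 = 190 - 72q + 6q^2 → 66 - 72q + 6q^2 = 0. The roots are q = 1 and q = 11; the profit-maximizing output is on the rising part of MC, so q* = 11.
Check: AVC at q = 11 is £36 ≤ P, so revenue covers variable cost.
Profit = P·q − TC = 124·11 − 542 = £822.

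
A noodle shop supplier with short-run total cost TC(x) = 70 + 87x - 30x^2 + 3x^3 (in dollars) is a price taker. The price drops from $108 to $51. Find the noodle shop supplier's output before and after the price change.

Output falls from 7 to 6

MC = 87 - 60x + 9x^2; the shutdown threshold is min AVC = $12 (at x = 5).
With P = $108 above the shutdown price, P = MC gives x = 7.
At P = $51 ≥ min AVC, set P = MC: x = 6. The firm stays open but cuts output.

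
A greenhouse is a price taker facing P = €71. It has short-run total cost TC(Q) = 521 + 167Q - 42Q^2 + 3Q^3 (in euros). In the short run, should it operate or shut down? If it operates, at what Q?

Produce at Q = 8

From TC, MC = TC'(Q) = 167 - 84Q + 9Q^2 and AVC = VC/Q = 167 - 42Q + 3Q^2.
The AVC parabola has its vertex at Q = 42/6 = 7, where AVC = 167 - 42·7 + 3·7^2 = €20.
P = €71 exceeds min AVC = €20, so the firm stays open.
P = MC gives 96 - 84Q + 9Q^2 = 0, with roots 4/3 and 8. Take the larger (rising MC): Q* = 8.
Check: AVC at Q = 8 is €23 ≤ P, so revenue covers variable cost.
Profit = P·Q − TC = 71·8 − 705 = -€137, a loss, but smaller than the €521 fixed cost the firm would lose by shutting down.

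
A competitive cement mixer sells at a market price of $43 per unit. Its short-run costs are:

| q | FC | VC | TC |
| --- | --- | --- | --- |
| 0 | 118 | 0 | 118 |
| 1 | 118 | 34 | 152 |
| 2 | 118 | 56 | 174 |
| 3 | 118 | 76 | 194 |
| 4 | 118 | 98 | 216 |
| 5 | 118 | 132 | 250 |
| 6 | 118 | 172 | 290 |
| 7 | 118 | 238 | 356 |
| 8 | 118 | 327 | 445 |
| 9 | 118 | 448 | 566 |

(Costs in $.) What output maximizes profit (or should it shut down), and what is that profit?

q = 6; profit = -$32

Profit at each row (π = 43q − TC): q=0: -118; q=1: -109; q=2: -88; q=3: -65; q=4: -44; q=5: -35; q=6: -32; q=7: -55; q=8: -101; q=9: -179.
Profit is maximized at q = 6. AVC there is 172/6 = $28.67 ≤ P, so producing beats shutting down (which would give -$118).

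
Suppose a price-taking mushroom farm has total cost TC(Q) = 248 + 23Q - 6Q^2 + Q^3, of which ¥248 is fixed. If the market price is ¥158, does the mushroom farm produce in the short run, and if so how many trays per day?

Strip out fixed cost: VC = 23Q - 6Q^2 + Q^3. Then AVC = 23 - 6Q + Q^2 and MC = 23 - 12Q + 3Q^2.
The AVC parabola has its vertex at Q = 6/2 = 3, where AVC = 23 - 6·3 + 3^2 = ¥14.
Because ¥158 ≥ ¥14, revenue can cover variable cost; the firm operates.
P = MC gives -135 - 12Q + 3Q^2 = 0, with roots -5 and 9. Take the larger (rising MC): Q* = 9.
Check: AVC at Q = 9 is ¥50 ≤ P, so revenue covers variable cost.
Profit = P·Q − TC = 158·9 − 698 = ¥724.

Produce at Q = 9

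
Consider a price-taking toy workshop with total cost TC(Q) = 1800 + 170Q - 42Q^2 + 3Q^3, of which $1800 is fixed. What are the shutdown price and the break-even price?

Shutdown price = $23; break-even price = $230

Shutdown price = min AVC. AVC = 170 - 42Q + 3Q^2, with vertex at Q = 7 and minimum $23.
ATC = 1800/Q + 170 - 42Q + 3Q^2. Setting dATC/dQ = −1800/Q^2 − 42 + 6Q = 0 gives Q = 10 (since 6·10^3 − 42·10^2 = 1800).
min ATC = 1800/10 + 170 − 42·10 + 3·10^2 = $230. That is the break-even price.
Between these two prices the firm operates at a loss; above $230 it earns a profit.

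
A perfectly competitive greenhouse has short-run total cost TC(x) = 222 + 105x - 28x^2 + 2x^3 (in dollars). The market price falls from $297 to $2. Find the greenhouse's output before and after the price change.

MC = 105 - 56x + 6x^2; the shutdown threshold is min AVC = $7 (at x = 7).
With P = $297 above the shutdown price, P = MC gives x = 12.
At P = $2 < min AVC = $7, price no longer covers variable cost at any output, so the firm shuts down: x = 0.

Output falls from 12 to 0 (the firm shuts down)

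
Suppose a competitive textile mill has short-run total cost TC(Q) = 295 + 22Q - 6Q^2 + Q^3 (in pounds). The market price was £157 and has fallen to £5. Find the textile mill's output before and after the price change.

MC = 22 - 12Q + 3Q^2; the shutdown threshold is min AVC = £13 (at Q = 3).
At P = £157 ≥ min AVC, set P = MC on the rising branch: Q = 9.
At P = £5 < min AVC = £13, price no longer covers variable cost at any output, so the firm shuts down: Q = 0.

Output falls from 9 to 0 (the firm shuts down)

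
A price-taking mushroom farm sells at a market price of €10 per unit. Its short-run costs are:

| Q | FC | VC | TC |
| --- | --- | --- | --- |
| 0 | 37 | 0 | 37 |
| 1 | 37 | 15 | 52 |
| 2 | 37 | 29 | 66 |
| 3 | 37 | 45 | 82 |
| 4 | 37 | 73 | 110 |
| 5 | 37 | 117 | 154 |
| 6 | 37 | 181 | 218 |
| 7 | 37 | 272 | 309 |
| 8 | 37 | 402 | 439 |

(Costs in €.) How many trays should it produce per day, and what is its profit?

Tabulate TR − TC: Q=0: -37; Q=1: -42; Q=2: -46; Q=3: -52; Q=4: -70; Q=5: -104; Q=6: -158; Q=7: -239; Q=8: -359.
Profit is highest at Q = 0. Equivalently, the lowest AVC in the table is 29/2 ≈ €14.50 at Q = 2, and P = €10 falls below it — price never covers variable cost, so the firm shuts down and loses only its fixed cost.

Q = 0 (shut down); profit = -€37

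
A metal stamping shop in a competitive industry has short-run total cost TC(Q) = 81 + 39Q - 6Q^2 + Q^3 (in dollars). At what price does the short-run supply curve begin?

The shutdown price is the minimum of AVC. VC = 39Q - 6Q^2 + Q^3, so AVC = 39 - 6Q + Q^2.
At the minimum of AVC, MC = AVC. MC = 39 - 12Q + 3Q^2; setting MC = AVC gives 2Q^2 - 6Q = 0, so Q = 3. min AVC = 30.
The firm shuts down for any P below $30.

$30 per unit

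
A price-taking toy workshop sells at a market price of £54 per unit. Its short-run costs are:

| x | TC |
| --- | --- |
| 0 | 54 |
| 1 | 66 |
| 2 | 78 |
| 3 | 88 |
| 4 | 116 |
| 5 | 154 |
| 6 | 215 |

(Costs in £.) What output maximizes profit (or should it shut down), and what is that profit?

x = 5; profit = £116

Compute π = P·x − TC at each output: x=0: -54; x=1: -12; x=2: 30; x=3: 74; x=4: 100; x=5: 116; x=6: 109.
Profit is maximized at x = 5. AVC there is 100/5 = £20 ≤ P, so producing beats shutting down (which would give -£54).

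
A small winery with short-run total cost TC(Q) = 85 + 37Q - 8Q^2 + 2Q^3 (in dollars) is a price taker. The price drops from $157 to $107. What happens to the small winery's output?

Output falls from 6 to 5

MC = 37 - 16Q + 6Q^2; the shutdown threshold is min AVC = $29 (at Q = 2).
With P = $157 above the shutdown price, P = MC gives Q = 6.
At P = $107 ≥ min AVC, set P = MC: Q = 5. The firm stays open but cuts output.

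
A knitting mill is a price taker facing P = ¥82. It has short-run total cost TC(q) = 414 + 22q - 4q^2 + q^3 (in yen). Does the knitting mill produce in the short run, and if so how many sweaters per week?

Produce at q = 6

Strip out fixed cost: VC = 22q - 4q^2 + q^3. Then AVC = 22 - 4q + q^2 and MC = 22 - 8q + 3q^2.
AVC hits its minimum where MC = AVC, at q = 2, giving min AVC = 22 - 4·2 + 2^2 = ¥18.
Because ¥82 ≥ ¥18, revenue can cover variable cost; the firm operates.
P = MC gives -60 - 8q + 3q^2 = 0, with roots -10/3 and 6. Take the larger (rising MC): q* = 6.
Check: AVC at q = 6 is ¥34 ≤ P, so revenue covers variable cost.
Profit = P·q − TC = 82·6 − 618 = -¥126, a loss, but smaller than the ¥414 fixed cost the firm would lose by shutting down.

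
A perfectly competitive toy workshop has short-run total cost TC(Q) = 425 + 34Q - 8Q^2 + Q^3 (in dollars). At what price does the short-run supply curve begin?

Short-run supply begins at min AVC. From VC = 34Q - 8Q^2 + Q^3, AVC = 34 - 8Q + Q^2.
dAVC/dQ = -8 + 2Q = 0 gives Q = 4. min AVC = 34 - 8·4 + 4^2 = 18.
The firm shuts down for any P below $18.

$18 per unit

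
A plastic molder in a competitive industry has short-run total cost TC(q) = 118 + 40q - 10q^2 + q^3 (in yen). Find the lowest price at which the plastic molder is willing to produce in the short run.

The shutdown price is the minimum of AVC. VC = 40q - 10q^2 + q^3, so AVC = 40 - 10q + q^2.
At the minimum of AVC, MC = AVC. MC = 40 - 20q + 3q^2; setting MC = AVC gives 2q^2 - 10q = 0, so q = 5. min AVC = 15.
The firm shuts down for any P below ¥15.

¥15 per unit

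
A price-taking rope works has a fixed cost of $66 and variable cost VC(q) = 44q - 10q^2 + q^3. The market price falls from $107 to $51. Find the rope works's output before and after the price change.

Output falls from 9 to 7

MC = 44 - 20q + 3q^2; the shutdown threshold is min AVC = $19 (at q = 5).
With P = $107 above the shutdown price, P = MC gives q = 9.
At P = $51 ≥ min AVC, set P = MC: q = 7. The firm stays open but cuts output.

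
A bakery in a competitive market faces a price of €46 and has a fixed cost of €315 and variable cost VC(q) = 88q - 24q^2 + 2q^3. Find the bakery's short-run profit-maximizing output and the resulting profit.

Profit = -€119 at q = 7

AVC = 88 - 24q + 2q^2; min AVC = €16 at q = 6. Since P = €46 ≥ min AVC, the firm produces.
MC = 88 - 48q + 6q^2. Setting P = MC and taking the root on the rising branch gives q* = 7.
TR = 46·7 = 322. TC = 315 + 126 = 441. Profit = 322 − 441 = -€119.
Shutting down would mean losing the fixed cost of €315, so operating at a loss of €119 is better by €196.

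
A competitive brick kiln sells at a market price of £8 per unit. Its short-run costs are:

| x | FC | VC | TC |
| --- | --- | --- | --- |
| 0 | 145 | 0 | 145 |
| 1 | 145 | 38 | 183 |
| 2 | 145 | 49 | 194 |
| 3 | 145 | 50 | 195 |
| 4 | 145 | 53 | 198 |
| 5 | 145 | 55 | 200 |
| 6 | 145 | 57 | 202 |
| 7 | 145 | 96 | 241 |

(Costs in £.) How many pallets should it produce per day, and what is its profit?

x = 0 (shut down); profit = -£145

Tabulate TR − TC: x=0: -145; x=1: -175; x=2: -178; x=3: -171; x=4: -166; x=5: -160; x=6: -154; x=7: -185.
Profit is highest at x = 0. Equivalently, the lowest AVC in the table is 57/6 ≈ £9.50 at x = 6, and P = £8 falls below it — price never covers variable cost, so the firm shuts down and loses only its fixed cost.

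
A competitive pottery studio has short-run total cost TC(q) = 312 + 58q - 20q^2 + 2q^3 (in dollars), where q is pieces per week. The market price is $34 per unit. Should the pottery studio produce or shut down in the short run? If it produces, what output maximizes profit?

Strip out fixed cost: VC = 58q - 20q^2 + 2q^3. Then AVC = 58 - 20q + 2q^2 and MC = 58 - 40q + 6q^2.
The AVC parabola has its vertex at q = 20/4 = 5, where AVC = 58 - 20·5 + 2·5^2 = $8.
P = $34 exceeds min AVC = $8, so the firm stays open.
Solving P = MC: 24 - 40q + 6q^2 = 0 ⇒ q = 2/3 or 6. On the upward-sloping branch, q* = 6.
Check: AVC at q = 6 is $10 ≤ P, so revenue covers variable cost.
Profit = P·q − TC = 34·6 − 372 = -$168, a loss, but smaller than the $312 fixed cost the firm would lose by shutting down.

Produce at q = 6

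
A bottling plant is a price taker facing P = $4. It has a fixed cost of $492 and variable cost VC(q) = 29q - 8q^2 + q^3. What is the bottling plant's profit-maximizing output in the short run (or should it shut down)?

From TC, MC = TC'(q) = 29 - 16q + 3q^2 and AVC = VC/q = 29 - 8q + q^2.
AVC hits its minimum where MC = AVC, at q = 4, giving min AVC = 29 - 8·4 + 4^2 = $13.
With P < min AVC ($4 < $13), every unit sold adds to the loss.
The firm minimizes its loss by shutting down and losing only its fixed cost of $492.

Shut down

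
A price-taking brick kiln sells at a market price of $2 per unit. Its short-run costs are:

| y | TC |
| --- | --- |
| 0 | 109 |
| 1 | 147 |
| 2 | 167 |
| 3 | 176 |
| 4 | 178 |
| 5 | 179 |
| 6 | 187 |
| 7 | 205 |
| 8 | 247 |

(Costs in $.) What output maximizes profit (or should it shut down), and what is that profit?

y = 0 (shut down); profit = -$109

Tabulate TR − TC: y=0: -109; y=1: -145; y=2: -163; y=3: -170; y=4: -170; y=5: -169; y=6: -175; y=7: -191; y=8: -231.
Profit is highest at y = 0. Equivalently, the lowest AVC in the table is 78/6 ≈ $13 at y = 6, and P = $2 falls below it — price never covers variable cost, so the firm shuts down and loses only its fixed cost.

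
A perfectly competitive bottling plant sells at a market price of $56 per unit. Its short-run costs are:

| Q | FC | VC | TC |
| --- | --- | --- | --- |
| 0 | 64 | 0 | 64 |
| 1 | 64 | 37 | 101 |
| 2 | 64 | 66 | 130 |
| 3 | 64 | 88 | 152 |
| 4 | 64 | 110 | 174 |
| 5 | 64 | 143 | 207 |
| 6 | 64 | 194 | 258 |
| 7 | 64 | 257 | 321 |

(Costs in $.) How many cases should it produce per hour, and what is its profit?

Q = 6; profit = $78

Tabulate TR − TC: Q=0: -64; Q=1: -45; Q=2: -18; Q=3: 16; Q=4: 50; Q=5: 73; Q=6: 78; Q=7: 71.
Profit is maximized at Q = 6. AVC there is 194/6 = $32.33 ≤ P, so producing beats shutting down (which would give -$64).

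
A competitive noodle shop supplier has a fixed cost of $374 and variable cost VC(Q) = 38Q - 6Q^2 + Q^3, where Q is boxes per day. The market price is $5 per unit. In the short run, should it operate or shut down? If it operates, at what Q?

From TC, MC = TC'(Q) = 38 - 12Q + 3Q^2 and AVC = VC/Q = 38 - 6Q + Q^2.
AVC is minimized where dAVC/dQ = -6 + 2Q = 0, at Q = 3; min AVC = 38 - 6·3 + 3^2 = $29.
Since P = $5 < min AVC = $29, price fails to cover variable cost at any output.
The firm minimizes its loss by shutting down and losing only its fixed cost of $374.

Shut down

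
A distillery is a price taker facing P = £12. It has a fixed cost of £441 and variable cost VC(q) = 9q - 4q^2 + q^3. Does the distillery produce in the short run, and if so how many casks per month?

Produce at q = 3

Strip out fixed cost: VC = 9q - 4q^2 + q^3. Then AVC = 9 - 4q + q^2 and MC = 9 - 8q + 3q^2.
AVC hits its minimum where MC = AVC, at q = 2, giving min AVC = 9 - 4·2 + 2^2 = £5.
Because £12 ≥ £5, revenue can cover variable cost; the firm operates.
Set P = MC: 12 = 9 - 8q + 3q^2 → -3 - 8q + 3q^2 = 0. The roots are q = -1/3 and q = 3; the profit-maximizing output is on the rising part of MC, so q* = 3.
Check: AVC at q = 3 is £6 ≤ P, so revenue covers variable cost.
Profit = P·q − TC = 12·3 − 459 = -£423, a loss, but smaller than the £441 fixed cost the firm would lose by shutting down.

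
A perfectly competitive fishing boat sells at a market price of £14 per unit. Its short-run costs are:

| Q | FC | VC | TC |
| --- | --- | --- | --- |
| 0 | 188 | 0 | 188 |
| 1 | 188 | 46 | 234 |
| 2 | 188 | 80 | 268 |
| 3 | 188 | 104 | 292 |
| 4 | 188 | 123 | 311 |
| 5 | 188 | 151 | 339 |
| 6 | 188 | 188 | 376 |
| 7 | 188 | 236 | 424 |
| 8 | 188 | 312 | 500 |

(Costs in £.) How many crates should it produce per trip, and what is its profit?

Q = 0 (shut down); profit = -£188

Compute π = P·Q − TC at each output: Q=0: -188; Q=1: -220; Q=2: -240; Q=3: -250; Q=4: -255; Q=5: -269; Q=6: -292; Q=7: -326; Q=8: -388.
Profit is highest at Q = 0. Equivalently, the lowest AVC in the table is 151/5 ≈ £30.20 at Q = 5, and P = £14 falls below it — price never covers variable cost, so the firm shuts down and loses only its fixed cost.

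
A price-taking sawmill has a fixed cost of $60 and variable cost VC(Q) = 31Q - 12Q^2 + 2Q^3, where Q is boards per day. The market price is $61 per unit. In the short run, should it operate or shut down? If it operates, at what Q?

Produce at Q = 5

Strip out fixed cost: VC = 31Q - 12Q^2 + 2Q^3. Then AVC = 31 - 12Q + 2Q^2 and MC = 31 - 24Q + 6Q^2.
AVC hits its minimum where MC = AVC, at Q = 3, giving min AVC = 31 - 12·3 + 2·3^2 = $13.
Since P = $61 ≥ min AVC = $13, price covers variable cost and the firm should produce.
Set P = MC: 61 = 31 - 24Q + 6Q^2 → -30 - 24Q + 6Q^2 = 0. The roots are Q = -1 and Q = 5; the profit-maximizing output is on the rising part of MC, so Q* = 5.
Check: AVC at Q = 5 is $21 ≤ P, so revenue covers variable cost.
Profit = P·Q − TC = 61·5 − 165 = $140.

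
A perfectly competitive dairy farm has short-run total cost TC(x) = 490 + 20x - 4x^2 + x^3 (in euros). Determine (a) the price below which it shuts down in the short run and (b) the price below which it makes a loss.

Shutdown price = €16; break-even price = €111

AVC = 20 - 4x + x^2; minimized at x = 2, giving min AVC = €16. That is the shutdown price.
ATC = 490/x + 20 - 4x + x^2. Setting dATC/dx = −490/x^2 − 4 + 2x = 0 gives x = 7 (since 2·7^3 − 4·7^2 = 490).
min ATC = 490/7 + 20 − 4·7 + 7^2 = €111. That is the break-even price.
Between these two prices the firm operates at a loss; above €111 it earns a profit.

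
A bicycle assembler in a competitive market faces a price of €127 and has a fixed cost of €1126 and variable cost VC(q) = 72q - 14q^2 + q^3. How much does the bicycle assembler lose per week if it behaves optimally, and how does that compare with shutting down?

AVC = 72 - 14q + q^2; min AVC = €23 at q = 7. Since P = €127 ≥ min AVC, the firm produces.
With MC = 72 - 28q + 3q^2, P = MC on the upward-sloping part at q* = 11.
TR = 127·11 = 1397. TC = 1126 + 429 = 1555. Profit = 1397 − 1555 = -€158.
That loss of €158 beats the €1126 the firm would lose by shutting down; producing recovers €968 of fixed cost.

Profit = -€158 at q = 11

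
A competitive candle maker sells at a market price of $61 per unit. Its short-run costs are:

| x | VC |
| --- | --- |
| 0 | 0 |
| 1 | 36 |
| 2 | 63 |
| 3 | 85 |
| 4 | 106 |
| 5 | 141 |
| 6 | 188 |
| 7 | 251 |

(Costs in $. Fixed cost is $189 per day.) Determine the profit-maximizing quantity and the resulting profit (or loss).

x = 6; profit = -$11

Compute π = P·x − TC at each output: x=0: -189; x=1: -164; x=2: -130; x=3: -91; x=4: -51; x=5: -25; x=6: -11; x=7: -13.
Profit is maximized at x = 6. AVC there is 188/6 = $31.33 ≤ P, so producing beats shutting down (which would give -$189).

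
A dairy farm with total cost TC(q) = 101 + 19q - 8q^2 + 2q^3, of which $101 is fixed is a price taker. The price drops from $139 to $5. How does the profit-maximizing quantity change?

Output falls from 6 to 0 (the firm shuts down)

AVC = 19 - 8q + 2q^2, minimized at q = 2 where min AVC = $11. MC = 19 - 16q + 6q^2.
With P = $139 above the shutdown price, P = MC gives q = 6.
At P = $5 < min AVC = $11, price no longer covers variable cost at any output, so the firm shuts down: q = 0.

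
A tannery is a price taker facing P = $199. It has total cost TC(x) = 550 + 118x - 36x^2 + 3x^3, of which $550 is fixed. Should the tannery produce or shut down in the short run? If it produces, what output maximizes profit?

Produce at x = 9

From TC, MC = TC'(x) = 118 - 72x + 9x^2 and AVC = VC/x = 118 - 36x + 3x^2.
The AVC parabola has its vertex at x = 36/6 = 6, where AVC = 118 - 36·6 + 3·6^2 = $10.
Because $199 ≥ $10, revenue can cover variable cost; the firm operates.
Set P = MC: 199 = 118 - 72x + 9x^2 → -81 - 72x + 9x^2 = 0. The roots are x = -1 and x = 9; the profit-maximizing output is on the rising part of MC, so x* = 9.
Check: AVC at x = 9 is $37 ≤ P, so revenue covers variable cost.
Profit = P·x − TC = 199·9 − 883 = $908.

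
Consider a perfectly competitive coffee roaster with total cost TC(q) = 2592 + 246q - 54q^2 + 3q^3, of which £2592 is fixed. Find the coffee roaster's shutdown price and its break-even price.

AVC = 246 - 54q + 3q^2; minimized at q = 9, giving min AVC = £3. That is the shutdown price.
ATC = 2592/q + 246 - 54q + 3q^2. Setting dATC/dq = −2592/q^2 − 54 + 6q = 0 gives q = 12 (since 6·12^3 − 54·12^2 = 2592).
min ATC = 2592/12 + 246 − 54·12 + 3·12^2 = £246. That is the break-even price.
For £3 ≤ P < £246 the firm produces at a loss; below £3 it shuts down.

Shutdown price = £3; break-even price = £246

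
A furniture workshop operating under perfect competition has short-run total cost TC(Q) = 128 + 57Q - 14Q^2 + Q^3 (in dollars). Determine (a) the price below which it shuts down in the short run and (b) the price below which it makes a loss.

Shutdown price = $8; break-even price = $25

Shutdown price = min AVC. AVC = 57 - 14Q + Q^2, with vertex at Q = 7 and minimum $8.
ATC = 128/Q + 57 - 14Q + Q^2. Setting dATC/dQ = −128/Q^2 − 14 + 2Q = 0 gives Q = 8 (since 2·8^3 − 14·8^2 = 128).
min ATC = 128/8 + 57 − 14·8 + 8^2 = $25. That is the break-even price.
For $8 ≤ P < $25 the firm produces at a loss; below $8 it shuts down.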